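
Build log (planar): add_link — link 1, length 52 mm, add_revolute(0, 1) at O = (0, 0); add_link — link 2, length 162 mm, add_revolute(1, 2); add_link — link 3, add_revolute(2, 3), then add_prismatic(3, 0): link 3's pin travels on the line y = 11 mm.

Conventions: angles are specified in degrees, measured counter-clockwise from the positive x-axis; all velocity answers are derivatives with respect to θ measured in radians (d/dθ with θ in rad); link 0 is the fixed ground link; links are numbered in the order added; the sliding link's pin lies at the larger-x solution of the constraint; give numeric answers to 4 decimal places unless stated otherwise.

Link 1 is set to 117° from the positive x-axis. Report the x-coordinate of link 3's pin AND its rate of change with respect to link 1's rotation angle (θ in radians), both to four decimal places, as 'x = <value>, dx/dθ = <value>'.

geometry: r = 52 mm, L = 162 mm, e = 11 mm
crank pin P = (r cos θ, r sin θ) = (-23.607506, 46.332339)
h = r sin θ − e = 46.332339 − 11 = 35.332339
x = r cos θ + √(L² − h²) = -23.607506 + 158.100050 = 134.492544
dx/dθ = −r sin θ − h·r cos θ/√(L² − h²) (θ in radians; h = 35.332339) = -41.056513

x = 134.4925, dx/dθ = -41.0565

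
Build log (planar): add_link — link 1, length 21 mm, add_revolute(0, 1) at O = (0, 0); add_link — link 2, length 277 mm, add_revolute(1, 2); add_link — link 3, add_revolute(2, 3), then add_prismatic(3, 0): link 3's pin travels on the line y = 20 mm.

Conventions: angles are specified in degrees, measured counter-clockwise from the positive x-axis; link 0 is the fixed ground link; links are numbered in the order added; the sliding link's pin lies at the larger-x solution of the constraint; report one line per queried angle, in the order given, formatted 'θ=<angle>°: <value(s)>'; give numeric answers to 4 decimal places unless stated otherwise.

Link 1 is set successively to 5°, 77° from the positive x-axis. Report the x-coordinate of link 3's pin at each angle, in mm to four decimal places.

geometry: r = 21 mm, L = 277 mm, e = 20 mm
θ=5°: crank pin P = (r cos θ, r sin θ) = (20.920089, 1.830271)
θ=5°: h = r sin θ − e = 1.830271 − 20 = -18.169729
θ=5°: x = r cos θ + √(L² − h²) = 20.920089 + 276.403439 = 297.323527
θ=77°: crank pin P = (r cos θ, r sin θ) = (4.723972, 20.461771)
θ=77°: h = r sin θ − e = 20.461771 − 20 = 0.461771
θ=77°: x = r cos θ + √(L² − h²) = 4.723972 + 276.999615 = 281.723587

θ=5°: 297.3235
θ=77°: 281.7236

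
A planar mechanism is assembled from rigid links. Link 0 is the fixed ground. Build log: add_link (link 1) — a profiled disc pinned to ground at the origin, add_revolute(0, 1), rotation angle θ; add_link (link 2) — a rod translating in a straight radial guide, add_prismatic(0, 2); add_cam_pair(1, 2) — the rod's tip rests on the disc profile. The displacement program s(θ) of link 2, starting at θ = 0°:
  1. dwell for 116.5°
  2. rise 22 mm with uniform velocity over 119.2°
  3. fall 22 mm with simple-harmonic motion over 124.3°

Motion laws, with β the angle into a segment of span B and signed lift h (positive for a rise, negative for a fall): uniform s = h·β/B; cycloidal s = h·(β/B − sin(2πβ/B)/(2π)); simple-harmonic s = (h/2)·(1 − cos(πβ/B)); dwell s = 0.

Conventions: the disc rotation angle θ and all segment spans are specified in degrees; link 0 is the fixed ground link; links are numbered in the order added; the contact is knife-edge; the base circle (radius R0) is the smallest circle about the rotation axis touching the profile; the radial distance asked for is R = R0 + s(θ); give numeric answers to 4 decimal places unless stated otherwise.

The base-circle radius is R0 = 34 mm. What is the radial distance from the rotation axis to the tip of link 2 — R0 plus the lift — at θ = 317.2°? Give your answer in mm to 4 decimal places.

seg 1 [0°–116.5°] dwell: s stays 0.0000
seg 2 [116.5°–235.7°] uniform, h=22: full span → s += 22 → s = 22.0000
seg 3 [235.7°–360°] simple-harmonic, h=-22: θ=317.2° here. β=81.5, B=124.3. -22/2·(1 − cos(π·0.6557)) = -16.1677 → s = 5.8323
R = R0 + s = 34 + 5.8323 = 39.8323

39.8323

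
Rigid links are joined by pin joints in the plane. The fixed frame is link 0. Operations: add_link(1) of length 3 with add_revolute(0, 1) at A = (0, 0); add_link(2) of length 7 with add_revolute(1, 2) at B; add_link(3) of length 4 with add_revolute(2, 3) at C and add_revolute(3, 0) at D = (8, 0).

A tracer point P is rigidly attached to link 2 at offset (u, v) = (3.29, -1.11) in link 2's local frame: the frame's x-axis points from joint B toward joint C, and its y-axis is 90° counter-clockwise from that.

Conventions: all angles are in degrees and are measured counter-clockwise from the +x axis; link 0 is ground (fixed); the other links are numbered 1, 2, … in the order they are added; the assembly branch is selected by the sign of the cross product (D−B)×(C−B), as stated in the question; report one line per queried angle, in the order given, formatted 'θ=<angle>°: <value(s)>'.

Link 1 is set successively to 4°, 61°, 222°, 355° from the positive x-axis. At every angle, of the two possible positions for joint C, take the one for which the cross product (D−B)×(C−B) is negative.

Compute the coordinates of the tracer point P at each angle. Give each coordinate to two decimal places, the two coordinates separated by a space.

A=(0,0), D=(8.00,0)
θ=4°: B = A + 3.00·(cos4°, sin4°) = (2.9927, 0.2093)
θ=4°: |BD| = 5.0117
θ=4°: circle(B,7.00) ∩ circle(D,4.00): a=5.7981, h=3.9219
θ=4°:   candidates: C₊=(8.9495,3.8857) cross=19.655; C₋=(8.6220,-3.9513) cross=-19.655
θ=4°:   branch - wants cross < 0 → take C=(8.6220,-3.9513) (cross=-19.655)
θ=4°: ex = (C−B)/|BC| = (0.8042,-0.5944); ey = (0.5944,0.8042)
θ=4°: P = B + 3.29·ex + -1.11·ey = (4.9787,-2.6389)
θ=61°: B = A + 3.00·(cos61°, sin61°) = (1.4544, 2.6239)
θ=61°: |BD| = 7.0519
θ=61°: circle(B,7.00) ∩ circle(D,4.00): a=5.8657, h=3.8201
θ=61°:   candidates: C₊=(8.3204,3.9871) cross=26.939; C₋=(5.4776,-3.1045) cross=-26.939
θ=61°:   branch - wants cross < 0 → take C=(5.4776,-3.1045) (cross=-26.939)
θ=61°: ex = (C−B)/|BC| = (0.5747,-0.8183); ey = (0.8183,0.5747)
θ=61°: P = B + 3.29·ex + -1.11·ey = (2.4370,-0.7064)
θ=222°: B = A + 3.00·(cos222°, sin222°) = (-2.2294, -2.0074)
θ=222°: |BD| = 10.4245
θ=222°: circle(B,7.00) ∩ circle(D,4.00): a=6.7951, h=1.6814
θ=222°:   candidates: C₊=(4.1147,0.9510) cross=17.527; C₋=(4.7622,-2.3488) cross=-17.527
θ=222°:   branch - wants cross < 0 → take C=(4.7622,-2.3488) (cross=-17.527)
θ=222°: ex = (C−B)/|BC| = (0.9988,-0.0488); ey = (0.0488,0.9988)
θ=222°: P = B + 3.29·ex + -1.11·ey = (1.0025,-3.2765)
θ=355°: B = A + 3.00·(cos355°, sin355°) = (2.9886, -0.2615)
θ=355°: |BD| = 5.0182
θ=355°: circle(B,7.00) ∩ circle(D,4.00): a=5.7971, h=3.9234
θ=355°:   candidates: C₊=(8.5734,3.9587) cross=19.689; C₋=(8.9823,-3.8775) cross=-19.689
θ=355°:   branch - wants cross < 0 → take C=(8.9823,-3.8775) (cross=-19.689)
θ=355°: ex = (C−B)/|BC| = (0.8562,-0.5166); ey = (0.5166,0.8562)
θ=355°: P = B + 3.29·ex + -1.11·ey = (5.2322,-2.9114)

θ=4°: 4.98 -2.64
θ=61°: 2.44 -0.71
θ=222°: 1.00 -3.28
θ=355°: 5.23 -2.91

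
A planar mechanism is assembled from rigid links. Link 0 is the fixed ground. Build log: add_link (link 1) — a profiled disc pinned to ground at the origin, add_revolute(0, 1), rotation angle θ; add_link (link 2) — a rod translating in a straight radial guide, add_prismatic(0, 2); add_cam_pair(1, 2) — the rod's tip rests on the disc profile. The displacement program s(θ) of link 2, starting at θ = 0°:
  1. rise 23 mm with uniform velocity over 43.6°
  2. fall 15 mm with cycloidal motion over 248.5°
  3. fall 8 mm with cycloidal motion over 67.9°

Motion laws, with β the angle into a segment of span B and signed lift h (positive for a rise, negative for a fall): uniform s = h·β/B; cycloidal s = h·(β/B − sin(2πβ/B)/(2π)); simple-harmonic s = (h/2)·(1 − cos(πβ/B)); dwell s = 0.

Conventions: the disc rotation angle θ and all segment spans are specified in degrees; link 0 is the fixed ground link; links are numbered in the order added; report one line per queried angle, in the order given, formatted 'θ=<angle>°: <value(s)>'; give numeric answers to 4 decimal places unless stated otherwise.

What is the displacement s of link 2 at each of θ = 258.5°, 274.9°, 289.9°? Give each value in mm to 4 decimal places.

seg 1 [0°–43.6°] uniform, h=23: full span → s += 23 → s = 23.0000
seg 2 [43.6°–292.1°] cycloidal, h=-15: θ=258.5° here. β=214.9, B=248.5. -15·(0.8648 − sin(2π·0.8648)/(2π)) = -14.7647 → s = 8.2353
seg 2 [43.6°–292.1°] cycloidal, h=-15: θ=274.9° here. β=231.3, B=248.5. -15·(0.9308 − sin(2π·0.9308)/(2π)) = -14.9676 → s = 8.0324
seg 2 [43.6°–292.1°] cycloidal, h=-15: θ=289.9° here. β=246.3, B=248.5. -15·(0.9911 − sin(2π·0.9911)/(2π)) = -14.9999 → s = 8.0001

θ=258.5°: 8.2353
θ=274.9°: 8.0324
θ=289.9°: 8.0001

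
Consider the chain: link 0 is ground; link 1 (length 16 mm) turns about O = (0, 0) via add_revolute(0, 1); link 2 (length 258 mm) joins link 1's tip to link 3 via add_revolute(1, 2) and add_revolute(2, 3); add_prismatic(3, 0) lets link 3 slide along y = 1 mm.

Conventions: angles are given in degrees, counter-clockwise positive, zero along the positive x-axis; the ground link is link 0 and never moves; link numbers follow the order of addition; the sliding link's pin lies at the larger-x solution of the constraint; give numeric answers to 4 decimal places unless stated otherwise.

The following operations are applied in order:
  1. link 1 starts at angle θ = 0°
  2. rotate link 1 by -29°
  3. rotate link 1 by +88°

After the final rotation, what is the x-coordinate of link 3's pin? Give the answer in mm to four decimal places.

geometry: r = 16 mm, L = 258 mm, e = 1 mm; θ starts at 0°
rotate link 1 by -29°: θ ← 0° -29° = -29°
rotate link 1 by +88°: θ ← -29° +88° = 59°
crank pin P = (r cos θ, r sin θ) = (8.240609, 13.714677)
h = r sin θ − e = 13.714677 − 1 = 12.714677
x = r cos θ + √(L² − h²) = 8.240609 + 257.686509 = 265.927118

265.9271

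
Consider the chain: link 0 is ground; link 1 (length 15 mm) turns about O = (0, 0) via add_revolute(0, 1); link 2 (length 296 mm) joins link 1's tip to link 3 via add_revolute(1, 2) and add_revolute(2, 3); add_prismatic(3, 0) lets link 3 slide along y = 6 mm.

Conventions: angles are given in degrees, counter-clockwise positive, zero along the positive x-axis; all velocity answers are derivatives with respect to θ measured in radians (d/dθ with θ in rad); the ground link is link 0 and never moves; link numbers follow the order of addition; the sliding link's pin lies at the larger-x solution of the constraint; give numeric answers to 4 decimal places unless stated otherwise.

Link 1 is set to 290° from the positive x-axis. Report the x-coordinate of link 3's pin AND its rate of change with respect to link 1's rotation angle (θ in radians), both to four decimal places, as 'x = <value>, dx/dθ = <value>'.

geometry: r = 15 mm, L = 296 mm, e = 6 mm
crank pin P = (r cos θ, r sin θ) = (5.130302, -14.095389)
h = r sin θ − e = -14.095389 − 6 = -20.095389
x = r cos θ + √(L² − h²) = 5.130302 + 295.317076 = 300.447378
dx/dθ = −r sin θ − h·r cos θ/√(L² − h²) (θ in radians; h = -20.095389) = 14.444490

x = 300.4474, dx/dθ = 14.4445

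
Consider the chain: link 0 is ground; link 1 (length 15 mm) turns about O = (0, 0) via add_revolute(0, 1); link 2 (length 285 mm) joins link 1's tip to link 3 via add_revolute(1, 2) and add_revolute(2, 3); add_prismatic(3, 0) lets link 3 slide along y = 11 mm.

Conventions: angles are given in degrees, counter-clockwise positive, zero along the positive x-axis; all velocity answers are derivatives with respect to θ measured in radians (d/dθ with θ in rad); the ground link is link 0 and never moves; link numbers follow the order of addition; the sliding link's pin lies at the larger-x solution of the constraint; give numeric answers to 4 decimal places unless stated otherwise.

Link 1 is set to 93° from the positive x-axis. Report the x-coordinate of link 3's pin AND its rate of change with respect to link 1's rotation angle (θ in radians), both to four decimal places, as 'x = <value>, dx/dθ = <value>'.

geometry: r = 15 mm, L = 285 mm, e = 11 mm
crank pin P = (r cos θ, r sin θ) = (-0.785039, 14.979443)
h = r sin θ − e = 14.979443 − 11 = 3.979443
x = r cos θ + √(L² − h²) = -0.785039 + 284.972216 = 284.187177
dx/dθ = −r sin θ − h·r cos θ/√(L² − h²) (θ in radians; h = 3.979443) = -14.968480

x = 284.1872, dx/dθ = -14.9685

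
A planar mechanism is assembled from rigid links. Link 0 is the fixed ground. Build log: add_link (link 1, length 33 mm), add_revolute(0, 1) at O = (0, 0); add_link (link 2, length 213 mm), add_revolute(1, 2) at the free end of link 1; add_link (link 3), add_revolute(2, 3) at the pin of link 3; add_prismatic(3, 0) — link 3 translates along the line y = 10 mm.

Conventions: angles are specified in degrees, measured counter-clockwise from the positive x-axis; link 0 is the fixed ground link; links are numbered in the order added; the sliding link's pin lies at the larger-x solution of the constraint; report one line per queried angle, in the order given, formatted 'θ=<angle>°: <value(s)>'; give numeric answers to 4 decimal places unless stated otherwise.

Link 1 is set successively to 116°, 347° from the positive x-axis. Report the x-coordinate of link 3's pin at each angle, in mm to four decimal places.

geometry: r = 33 mm, L = 213 mm, e = 10 mm
θ=116°: crank pin P = (r cos θ, r sin θ) = (-14.466248, 29.660204)
θ=116°: h = r sin θ − e = 29.660204 − 10 = 19.660204
θ=116°: x = r cos θ + √(L² − h²) = -14.466248 + 212.090727 = 197.624479
θ=347°: crank pin P = (r cos θ, r sin θ) = (32.154212, -7.423385)
θ=347°: h = r sin θ − e = -7.423385 − 10 = -17.423385
θ=347°: x = r cos θ + √(L² − h²) = 32.154212 + 212.286188 = 244.440400

θ=116°: 197.6245
θ=347°: 244.4404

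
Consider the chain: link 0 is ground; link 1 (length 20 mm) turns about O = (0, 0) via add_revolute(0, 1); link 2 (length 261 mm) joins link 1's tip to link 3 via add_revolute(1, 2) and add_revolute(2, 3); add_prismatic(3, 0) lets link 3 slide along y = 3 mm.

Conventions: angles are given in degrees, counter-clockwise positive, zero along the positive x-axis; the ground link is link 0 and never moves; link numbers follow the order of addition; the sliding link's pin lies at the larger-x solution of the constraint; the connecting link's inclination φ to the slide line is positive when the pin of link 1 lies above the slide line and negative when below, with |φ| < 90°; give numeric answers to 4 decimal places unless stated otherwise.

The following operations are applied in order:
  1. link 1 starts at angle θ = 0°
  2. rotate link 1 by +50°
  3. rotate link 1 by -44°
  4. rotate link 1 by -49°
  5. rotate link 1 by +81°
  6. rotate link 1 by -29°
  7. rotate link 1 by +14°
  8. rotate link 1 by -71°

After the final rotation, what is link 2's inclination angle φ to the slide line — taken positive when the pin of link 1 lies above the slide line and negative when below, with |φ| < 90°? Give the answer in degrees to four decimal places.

geometry: r = 20 mm, L = 261 mm, e = 3 mm; θ starts at 0°
rotate link 1 by +50°: θ ← 0° +50° = 50°
rotate link 1 by -44°: θ ← 50° -44° = 6°
rotate link 1 by -49°: θ ← 6° -49° = -43°
rotate link 1 by +81°: θ ← -43° +81° = 38°
rotate link 1 by -29°: θ ← 38° -29° = 9°
rotate link 1 by +14°: θ ← 9° +14° = 23°
rotate link 1 by -71°: θ ← 23° -71° = -48°
h = r sin θ − e = -14.862897 − 3 = -17.862897
sin φ = h / L = -17.862897 / 261 = -0.06844022
φ = arcsin(-0.06844022) = -3.924403°

-3.9244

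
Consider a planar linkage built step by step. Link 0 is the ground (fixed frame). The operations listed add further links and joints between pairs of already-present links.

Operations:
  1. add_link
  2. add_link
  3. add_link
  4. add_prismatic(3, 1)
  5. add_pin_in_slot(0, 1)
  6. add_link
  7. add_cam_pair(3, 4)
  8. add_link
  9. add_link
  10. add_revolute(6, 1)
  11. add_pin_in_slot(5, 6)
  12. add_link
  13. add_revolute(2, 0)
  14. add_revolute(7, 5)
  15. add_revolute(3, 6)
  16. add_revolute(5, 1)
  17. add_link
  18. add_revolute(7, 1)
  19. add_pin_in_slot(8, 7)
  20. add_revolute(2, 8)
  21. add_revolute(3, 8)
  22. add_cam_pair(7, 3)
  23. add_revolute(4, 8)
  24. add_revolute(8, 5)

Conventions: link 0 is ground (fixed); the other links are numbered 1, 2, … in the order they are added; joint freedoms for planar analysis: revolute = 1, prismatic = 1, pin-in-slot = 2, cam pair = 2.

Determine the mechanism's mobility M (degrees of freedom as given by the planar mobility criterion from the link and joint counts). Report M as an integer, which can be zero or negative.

L=1 J1=0 J2=0
add link → L=2 J1=0 J2=0
add link → L=3 J1=0 J2=0
add link → L=4 J1=0 J2=0
P@3,1 dof=1 J1 → L=4 J1=1 J2=0
PS@0,1 dof=2 J2 → L=4 J1=1 J2=1
add link → L=5 J1=1 J2=1
C@3,4 dof=2 J2 → L=5 J1=1 J2=2
add link → L=6 J1=1 J2=2
add link → L=7 J1=1 J2=2
R@6,1 dof=1 J1 → L=7 J1=2 J2=2
PS@5,6 dof=2 J2 → L=7 J1=2 J2=3
add link → L=8 J1=2 J2=3
R@2,0 dof=1 J1 → L=8 J1=3 J2=3
R@7,5 dof=1 J1 → L=8 J1=4 J2=3
R@3,6 dof=1 J1 → L=8 J1=5 J2=3
R@5,1 dof=1 J1 → L=8 J1=6 J2=3
add link → L=9 J1=6 J2=3
R@7,1 dof=1 J1 → L=9 J1=7 J2=3
PS@8,7 dof=2 J2 → L=9 J1=7 J2=4
R@2,8 dof=1 J1 → L=9 J1=8 J2=4
R@3,8 dof=1 J1 → L=9 J1=9 J2=4
C@7,3 dof=2 J2 → L=9 J1=9 J2=5
R@4,8 dof=1 J1 → L=9 J1=10 J2=5
R@8,5 dof=1 J1 → L=9 J1=11 J2=5
M=3(L−1)−2J1−J2=3·8−2·11−5=-3

M = -3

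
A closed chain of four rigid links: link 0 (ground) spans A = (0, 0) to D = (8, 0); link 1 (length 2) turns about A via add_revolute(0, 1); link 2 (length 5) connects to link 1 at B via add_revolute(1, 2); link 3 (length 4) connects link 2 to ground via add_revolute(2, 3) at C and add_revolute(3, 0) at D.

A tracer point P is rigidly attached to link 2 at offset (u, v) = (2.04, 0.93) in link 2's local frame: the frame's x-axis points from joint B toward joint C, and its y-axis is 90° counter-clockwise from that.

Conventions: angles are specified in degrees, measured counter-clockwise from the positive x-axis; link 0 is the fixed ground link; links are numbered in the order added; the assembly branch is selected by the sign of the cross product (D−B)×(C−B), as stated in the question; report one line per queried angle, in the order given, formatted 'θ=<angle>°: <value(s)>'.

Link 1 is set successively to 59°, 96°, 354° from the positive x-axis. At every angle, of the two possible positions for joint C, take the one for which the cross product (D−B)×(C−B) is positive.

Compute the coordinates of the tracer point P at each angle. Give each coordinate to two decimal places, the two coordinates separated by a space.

A=(0,0), D=(8.00,0)
θ=59°: B = A + 2.00·(cos59°, sin59°) = (1.0301, 1.7143)
θ=59°: |BD| = 7.1777
θ=59°: circle(B,5.00) ∩ circle(D,4.00): a=4.2158, h=2.6884
θ=59°:   candidates: C₊=(5.7659,3.3180) cross=19.296; C₋=(4.4817,-1.9031) cross=-19.296
θ=59°:   branch + wants cross > 0 → take C=(5.7659,3.3180) (cross=19.296)
θ=59°: ex = (C−B)/|BC| = (0.9472,0.3207); ey = (-0.3207,0.9472)
θ=59°: P = B + 2.04·ex + 0.93·ey = (2.6640,3.2495)
θ=96°: B = A + 2.00·(cos96°, sin96°) = (-0.2091, 1.9890)
θ=96°: |BD| = 8.4466
θ=96°: circle(B,5.00) ∩ circle(D,4.00): a=4.7561, h=1.5427
θ=96°:   candidates: C₊=(4.7765,2.3684) cross=13.031; C₋=(4.0500,-0.6303) cross=-13.031
θ=96°:   branch + wants cross > 0 → take C=(4.7765,2.3684) (cross=13.031)
θ=96°: ex = (C−B)/|BC| = (0.9971,0.0759); ey = (-0.0759,0.9971)
θ=96°: P = B + 2.04·ex + 0.93·ey = (1.7545,3.0711)
θ=354°: B = A + 2.00·(cos354°, sin354°) = (1.9890, -0.2091)
θ=354°: |BD| = 6.0146
θ=354°: circle(B,5.00) ∩ circle(D,4.00): a=3.7555, h=3.3010
θ=354°:   candidates: C₊=(5.6275,3.2205) cross=19.854; C₋=(5.8570,-3.3775) cross=-19.854
θ=354°:   branch + wants cross > 0 → take C=(5.6275,3.2205) (cross=19.854)
θ=354°: ex = (C−B)/|BC| = (0.7277,0.6859); ey = (-0.6859,0.7277)
θ=354°: P = B + 2.04·ex + 0.93·ey = (2.8357,1.8669)

θ=59°: 2.66 3.25
θ=96°: 1.75 3.07
θ=354°: 2.84 1.87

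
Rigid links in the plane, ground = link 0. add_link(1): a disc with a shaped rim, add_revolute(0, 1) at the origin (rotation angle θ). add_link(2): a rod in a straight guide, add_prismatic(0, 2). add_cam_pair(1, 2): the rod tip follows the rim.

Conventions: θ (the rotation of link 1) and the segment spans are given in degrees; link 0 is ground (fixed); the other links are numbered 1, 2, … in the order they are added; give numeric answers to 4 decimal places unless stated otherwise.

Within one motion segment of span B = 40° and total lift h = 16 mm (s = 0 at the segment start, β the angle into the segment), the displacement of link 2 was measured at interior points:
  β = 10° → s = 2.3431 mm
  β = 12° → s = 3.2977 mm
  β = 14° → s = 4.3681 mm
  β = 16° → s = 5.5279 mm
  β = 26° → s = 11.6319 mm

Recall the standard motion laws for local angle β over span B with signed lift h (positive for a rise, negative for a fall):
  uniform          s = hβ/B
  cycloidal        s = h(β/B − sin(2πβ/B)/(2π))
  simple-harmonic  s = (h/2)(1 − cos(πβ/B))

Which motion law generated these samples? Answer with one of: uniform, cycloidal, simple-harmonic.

candidates at β/B = r: uniform s = h·r (linear in β); cycloidal s = h·(r − sin(2πr)/(2π)); simple-harmonic s = (h/2)(1 − cos(πr))
β=10°: printed 2.3431 | uniform 4.0000, cycloidal 1.4535, simple-harmonic 2.3431
β=12°: printed 3.2977 | uniform 4.8000, cycloidal 2.3782, simple-harmonic 3.2977
β=14°: printed 4.3681 | uniform 5.6000, cycloidal 3.5399, simple-harmonic 4.3681
β=16°: printed 5.5279 | uniform 6.4000, cycloidal 4.9032, simple-harmonic 5.5279
β=26°: printed 11.6319 | uniform 10.4000, cycloidal 12.4601, simple-harmonic 11.6319
only one law matches every sample → simple-harmonic

simple-harmonic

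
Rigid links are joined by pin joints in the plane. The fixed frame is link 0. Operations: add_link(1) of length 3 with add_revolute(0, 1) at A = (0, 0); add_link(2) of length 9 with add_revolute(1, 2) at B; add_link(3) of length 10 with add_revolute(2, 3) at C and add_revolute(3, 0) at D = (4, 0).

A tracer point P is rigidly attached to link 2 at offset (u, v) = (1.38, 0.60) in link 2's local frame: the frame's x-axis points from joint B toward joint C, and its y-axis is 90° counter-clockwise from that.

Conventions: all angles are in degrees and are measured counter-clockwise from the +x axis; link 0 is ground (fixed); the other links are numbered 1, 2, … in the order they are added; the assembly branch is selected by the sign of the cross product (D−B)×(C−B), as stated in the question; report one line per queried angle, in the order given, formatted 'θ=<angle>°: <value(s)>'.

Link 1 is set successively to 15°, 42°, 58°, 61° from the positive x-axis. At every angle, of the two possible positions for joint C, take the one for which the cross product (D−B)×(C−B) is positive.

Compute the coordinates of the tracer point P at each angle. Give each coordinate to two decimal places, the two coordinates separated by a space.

A=(0,0), D=(4.00,0)
θ=15°: B = A + 3.00·(cos15°, sin15°) = (2.8978, 0.7765)
θ=15°: |BD| = 1.3483
θ=15°: circle(B,9.00) ∩ circle(D,10.00): a=-6.3720, h=6.3559
θ=15°:   candidates: C₊=(1.3488,9.6422) cross=8.569; C₋=(-5.9718,-0.7499) cross=-8.569
θ=15°:   branch + wants cross > 0 → take C=(1.3488,9.6422) (cross=8.569)
θ=15°: ex = (C−B)/|BC| = (-0.1721,0.9851); ey = (-0.9851,-0.1721)
θ=15°: P = B + 1.38·ex + 0.60·ey = (2.0692,2.0326)
θ=42°: B = A + 3.00·(cos42°, sin42°) = (2.2294, 2.0074)
θ=42°: |BD| = 2.6767
θ=42°: circle(B,9.00) ∩ circle(D,10.00): a=-2.2109, h=8.7242
θ=42°:   candidates: C₊=(7.3098,9.4364) cross=23.352; C₋=(-5.7758,-2.1055) cross=-23.352
θ=42°:   branch + wants cross > 0 → take C=(7.3098,9.4364) (cross=23.352)
θ=42°: ex = (C−B)/|BC| = (0.5645,0.8254); ey = (-0.8254,0.5645)
θ=42°: P = B + 1.38·ex + 0.60·ey = (2.5132,3.4852)
θ=58°: B = A + 3.00·(cos58°, sin58°) = (1.5898, 2.5441)
θ=58°: |BD| = 3.5046
θ=58°: circle(B,9.00) ∩ circle(D,10.00): a=-0.9585, h=8.9488
θ=58°:   candidates: C₊=(7.4270,9.3945) cross=31.362; C₋=(-5.5658,-2.9145) cross=-31.362
θ=58°:   branch + wants cross > 0 → take C=(7.4270,9.3945) (cross=31.362)
θ=58°: ex = (C−B)/|BC| = (0.6486,0.7611); ey = (-0.7611,0.6486)
θ=58°: P = B + 1.38·ex + 0.60·ey = (2.0281,3.9837)
θ=61°: B = A + 3.00·(cos61°, sin61°) = (1.4544, 2.6239)
θ=61°: |BD| = 3.6558
θ=61°: circle(B,9.00) ∩ circle(D,10.00): a=-0.7708, h=8.9669
θ=61°:   candidates: C₊=(7.3536,9.4209) cross=32.781; C₋=(-5.5181,-3.0668) cross=-32.781
θ=61°:   branch + wants cross > 0 → take C=(7.3536,9.4209) (cross=32.781)
θ=61°: ex = (C−B)/|BC| = (0.6555,0.7552); ey = (-0.7552,0.6555)
θ=61°: P = B + 1.38·ex + 0.60·ey = (1.9058,4.0594)

θ=15°: 2.07 2.03
θ=42°: 2.51 3.49
θ=58°: 2.03 3.98
θ=61°: 1.91 4.06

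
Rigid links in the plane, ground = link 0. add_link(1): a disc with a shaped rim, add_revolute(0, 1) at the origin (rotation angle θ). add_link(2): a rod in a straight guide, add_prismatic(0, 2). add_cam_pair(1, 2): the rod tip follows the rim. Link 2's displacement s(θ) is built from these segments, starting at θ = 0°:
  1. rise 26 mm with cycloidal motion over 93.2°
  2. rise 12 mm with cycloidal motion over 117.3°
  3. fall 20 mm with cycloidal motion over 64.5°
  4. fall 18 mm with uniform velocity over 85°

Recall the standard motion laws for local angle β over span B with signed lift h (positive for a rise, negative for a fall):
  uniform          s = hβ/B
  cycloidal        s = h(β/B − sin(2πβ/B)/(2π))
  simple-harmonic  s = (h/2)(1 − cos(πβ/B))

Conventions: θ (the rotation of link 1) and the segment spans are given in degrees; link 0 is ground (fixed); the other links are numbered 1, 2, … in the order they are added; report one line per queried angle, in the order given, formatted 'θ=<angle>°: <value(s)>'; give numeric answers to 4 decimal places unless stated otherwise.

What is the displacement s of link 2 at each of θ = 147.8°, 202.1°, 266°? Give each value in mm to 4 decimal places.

segment 1 (0° to 93.2°, cycloidal, h = 26) is passed completely: s = 0.0000 + (26) = 26.0000
θ = 147.8° falls in segment 2 (93.2° to 210.5°, cycloidal, h = 12): β = 147.8 − 93.2 = 54.6°, B = 117.3°; Δs = 12·(0.4655 − sin(2π·0.4655)/(2π)) = 5.1746; s = 26.0000 + 5.1746 = 31.1746
θ = 202.1° falls in segment 2 (93.2° to 210.5°, cycloidal, h = 12): β = 202.1 − 93.2 = 108.9°, B = 117.3°; Δs = 12·(0.9284 − sin(2π·0.9284)/(2π)) = 11.9713; s = 26.0000 + 11.9713 = 37.9713
segment 2 (93.2° to 210.5°, cycloidal, h = 12) is passed completely: s = 26.0000 + (12) = 38.0000
θ = 266° falls in segment 3 (210.5° to 275°, cycloidal, h = -20): β = 266 − 210.5 = 55.5°, B = 64.5°; Δs = -20·(0.8605 − sin(2π·0.8605)/(2π)) = -19.6560; s = 38.0000 − 19.6560 = 18.3440

θ=147.8°: 31.1746
θ=202.1°: 37.9713
θ=266°: 18.3440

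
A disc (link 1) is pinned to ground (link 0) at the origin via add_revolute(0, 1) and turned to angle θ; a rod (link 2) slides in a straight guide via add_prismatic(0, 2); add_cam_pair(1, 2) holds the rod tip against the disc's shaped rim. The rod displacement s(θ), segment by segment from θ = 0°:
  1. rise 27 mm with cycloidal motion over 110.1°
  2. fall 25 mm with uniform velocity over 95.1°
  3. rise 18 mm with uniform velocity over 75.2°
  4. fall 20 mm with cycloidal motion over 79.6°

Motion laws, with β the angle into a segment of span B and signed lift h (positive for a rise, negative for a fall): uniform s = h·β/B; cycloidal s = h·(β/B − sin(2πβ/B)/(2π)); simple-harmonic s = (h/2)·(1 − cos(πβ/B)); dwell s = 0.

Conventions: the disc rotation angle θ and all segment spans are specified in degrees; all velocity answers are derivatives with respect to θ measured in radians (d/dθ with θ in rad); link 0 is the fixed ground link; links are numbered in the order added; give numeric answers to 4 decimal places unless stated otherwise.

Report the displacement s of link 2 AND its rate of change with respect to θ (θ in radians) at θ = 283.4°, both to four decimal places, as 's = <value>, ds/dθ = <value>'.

segment 1 (0° to 110.1°, cycloidal, h = 27) is passed completely: s = 0.0000 + (27) = 27.0000
segment 2 (110.1° to 205.2°, uniform, h = -25) is passed completely: s = 27.0000 + (-25) = 2.0000
segment 3 (205.2° to 280.4°, uniform, h = 18) is passed completely: s = 2.0000 + (18) = 20.0000
θ = 283.4° falls in segment 4 (280.4° to 360°, cycloidal, h = -20): β = 283.4 − 280.4 = 3°, B = 79.6°; Δs = -20·(0.0377 − sin(2π·0.0377)/(2π)) = -0.0070; s = 20.0000 − 0.0070 = 19.9930
velocity in seg [280.4°–360°] (cycloidal), θ in radians: β = 3° = 0.0524 rad, B = 79.6° = 1.3893 rad; ds/dθ = (h/B)(1 − cos(2πβ/B)) = ((-20)/1.3893)(1 − cos(2π·0.0377)) = -0.401749 mm/rad

s = 19.9930, ds/dθ = -0.4017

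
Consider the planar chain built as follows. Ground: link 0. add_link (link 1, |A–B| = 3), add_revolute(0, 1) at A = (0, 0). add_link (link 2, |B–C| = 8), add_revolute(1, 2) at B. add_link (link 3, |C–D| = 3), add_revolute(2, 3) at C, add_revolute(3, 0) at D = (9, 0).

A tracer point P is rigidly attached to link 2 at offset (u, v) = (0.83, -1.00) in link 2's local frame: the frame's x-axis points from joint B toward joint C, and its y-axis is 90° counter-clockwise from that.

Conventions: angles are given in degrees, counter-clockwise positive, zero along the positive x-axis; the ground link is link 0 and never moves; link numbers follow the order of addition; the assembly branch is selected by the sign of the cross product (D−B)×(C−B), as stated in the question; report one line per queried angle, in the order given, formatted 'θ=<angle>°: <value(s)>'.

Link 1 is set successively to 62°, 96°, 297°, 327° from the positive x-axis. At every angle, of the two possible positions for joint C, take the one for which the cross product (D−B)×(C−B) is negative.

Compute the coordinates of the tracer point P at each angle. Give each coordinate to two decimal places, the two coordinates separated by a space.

A=(0,0), D=(9.00,0)
θ=62°: B = A + 3.00·(cos62°, sin62°) = (1.4084, 2.6488)
θ=62°: |BD| = 8.0404
θ=62°: circle(B,8.00) ∩ circle(D,3.00): a=7.4404, h=2.9394
θ=62°:   candidates: C₊=(9.4018,2.9730) cross=23.634; C₋=(7.4651,-2.5776) cross=-23.634
θ=62°:   branch - wants cross < 0 → take C=(7.4651,-2.5776) (cross=-23.634)
θ=62°: ex = (C−B)/|BC| = (0.7571,-0.6533); ey = (0.6533,0.7571)
θ=62°: P = B + 0.83·ex + -1.00·ey = (1.3835,1.3495)
θ=96°: B = A + 3.00·(cos96°, sin96°) = (-0.3136, 2.9836)
θ=96°: |BD| = 9.7798
θ=96°: circle(B,8.00) ∩ circle(D,3.00): a=7.7018, h=2.1638
θ=96°:   candidates: C₊=(7.6812,2.6946) cross=21.161; C₋=(6.3610,-1.4267) cross=-21.161
θ=96°:   branch - wants cross < 0 → take C=(6.3610,-1.4267) (cross=-21.161)
θ=96°: ex = (C−B)/|BC| = (0.8343,-0.5513); ey = (0.5513,0.8343)
θ=96°: P = B + 0.83·ex + -1.00·ey = (-0.1724,1.6917)
θ=297°: B = A + 3.00·(cos297°, sin297°) = (1.3620, -2.6730)
θ=297°: |BD| = 8.0923
θ=297°: circle(B,8.00) ∩ circle(D,3.00): a=7.4444, h=2.9292
θ=297°:   candidates: C₊=(7.4210,2.5508) cross=23.704; C₋=(9.3561,-2.9788) cross=-23.704
θ=297°:   branch - wants cross < 0 → take C=(9.3561,-2.9788) (cross=-23.704)
θ=297°: ex = (C−B)/|BC| = (0.9993,-0.0382); ey = (0.0382,0.9993)
θ=297°: P = B + 0.83·ex + -1.00·ey = (2.1531,-3.7040)
θ=327°: B = A + 3.00·(cos327°, sin327°) = (2.5160, -1.6339)
θ=327°: |BD| = 6.6867
θ=327°: circle(B,8.00) ∩ circle(D,3.00): a=7.4560, h=2.8997
θ=327°:   candidates: C₊=(9.0374,2.9998) cross=19.389; C₋=(10.4545,-2.6238) cross=-19.389
θ=327°:   branch - wants cross < 0 → take C=(10.4545,-2.6238) (cross=-19.389)
θ=327°: ex = (C−B)/|BC| = (0.9923,-0.1237); ey = (0.1237,0.9923)
θ=327°: P = B + 0.83·ex + -1.00·ey = (3.2159,-2.7289)

θ=62°: 1.38 1.35
θ=96°: -0.17 1.69
θ=297°: 2.15 -3.70
θ=327°: 3.22 -2.73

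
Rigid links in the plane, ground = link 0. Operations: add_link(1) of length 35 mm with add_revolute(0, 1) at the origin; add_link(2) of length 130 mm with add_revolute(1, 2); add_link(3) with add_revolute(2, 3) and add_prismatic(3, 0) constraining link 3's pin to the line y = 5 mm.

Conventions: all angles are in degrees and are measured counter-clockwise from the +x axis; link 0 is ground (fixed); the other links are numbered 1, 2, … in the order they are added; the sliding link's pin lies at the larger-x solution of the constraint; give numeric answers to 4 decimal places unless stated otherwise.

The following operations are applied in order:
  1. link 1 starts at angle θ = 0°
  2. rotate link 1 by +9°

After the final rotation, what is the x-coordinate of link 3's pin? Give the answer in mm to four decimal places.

geometry: r = 35 mm, L = 130 mm, e = 5 mm; θ starts at 0°
rotate link 1 by +9°: θ ← 0° +9° = 9°
crank pin P = (r cos θ, r sin θ) = (34.569092, 5.475206)
h = r sin θ − e = 5.475206 − 5 = 0.475206
x = r cos θ + √(L² − h²) = 34.569092 + 129.999131 = 164.568223

164.5682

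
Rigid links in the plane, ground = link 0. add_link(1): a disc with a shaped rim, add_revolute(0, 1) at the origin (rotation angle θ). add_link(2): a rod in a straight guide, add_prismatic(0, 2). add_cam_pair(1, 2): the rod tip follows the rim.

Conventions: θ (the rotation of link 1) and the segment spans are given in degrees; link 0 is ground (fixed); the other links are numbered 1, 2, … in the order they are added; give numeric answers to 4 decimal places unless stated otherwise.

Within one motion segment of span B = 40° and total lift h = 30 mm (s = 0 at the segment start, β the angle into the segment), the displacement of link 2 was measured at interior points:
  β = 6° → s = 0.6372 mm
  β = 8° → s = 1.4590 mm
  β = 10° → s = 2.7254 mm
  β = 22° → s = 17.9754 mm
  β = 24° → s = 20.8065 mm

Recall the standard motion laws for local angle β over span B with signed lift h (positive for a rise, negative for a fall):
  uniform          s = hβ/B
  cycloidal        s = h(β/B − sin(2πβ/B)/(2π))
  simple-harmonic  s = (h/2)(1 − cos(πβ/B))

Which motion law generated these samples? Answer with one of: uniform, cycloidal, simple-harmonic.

candidates at β/B = r: uniform s = h·r (linear in β); cycloidal s = h·(r − sin(2πr)/(2π)); simple-harmonic s = (h/2)(1 − cos(πr))
β=6°: printed 0.6372 | uniform 4.5000, cycloidal 0.6372, simple-harmonic 1.6349
β=8°: printed 1.4590 | uniform 6.0000, cycloidal 1.4590, simple-harmonic 2.8647
β=10°: printed 2.7254 | uniform 7.5000, cycloidal 2.7254, simple-harmonic 4.3934
β=22°: printed 17.9754 | uniform 16.5000, cycloidal 17.9754, simple-harmonic 17.3465
β=24°: printed 20.8065 | uniform 18.0000, cycloidal 20.8065, simple-harmonic 19.6353
only one law matches every sample → cycloidal

cycloidal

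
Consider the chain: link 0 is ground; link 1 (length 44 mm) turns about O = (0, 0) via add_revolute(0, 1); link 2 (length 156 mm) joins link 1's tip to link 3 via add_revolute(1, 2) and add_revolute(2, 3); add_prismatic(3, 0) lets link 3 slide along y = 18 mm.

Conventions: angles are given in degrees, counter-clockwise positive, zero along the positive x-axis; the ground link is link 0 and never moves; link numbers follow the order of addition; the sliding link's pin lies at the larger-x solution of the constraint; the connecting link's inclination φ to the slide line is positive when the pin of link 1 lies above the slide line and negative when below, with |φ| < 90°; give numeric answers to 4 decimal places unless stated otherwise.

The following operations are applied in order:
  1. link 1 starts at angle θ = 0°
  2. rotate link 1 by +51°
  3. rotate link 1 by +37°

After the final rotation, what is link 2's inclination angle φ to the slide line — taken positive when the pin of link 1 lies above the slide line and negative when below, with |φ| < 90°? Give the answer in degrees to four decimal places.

geometry: r = 44 mm, L = 156 mm, e = 18 mm; θ starts at 0°
rotate link 1 by +51°: θ ← 0° +51° = 51°
rotate link 1 by +37°: θ ← 51° +37° = 88°
h = r sin θ − e = 43.973196 − 18 = 25.973196
sin φ = h / L = 25.973196 / 156 = 0.16649485
φ = arcsin(0.16649485) = 9.584084°

9.5841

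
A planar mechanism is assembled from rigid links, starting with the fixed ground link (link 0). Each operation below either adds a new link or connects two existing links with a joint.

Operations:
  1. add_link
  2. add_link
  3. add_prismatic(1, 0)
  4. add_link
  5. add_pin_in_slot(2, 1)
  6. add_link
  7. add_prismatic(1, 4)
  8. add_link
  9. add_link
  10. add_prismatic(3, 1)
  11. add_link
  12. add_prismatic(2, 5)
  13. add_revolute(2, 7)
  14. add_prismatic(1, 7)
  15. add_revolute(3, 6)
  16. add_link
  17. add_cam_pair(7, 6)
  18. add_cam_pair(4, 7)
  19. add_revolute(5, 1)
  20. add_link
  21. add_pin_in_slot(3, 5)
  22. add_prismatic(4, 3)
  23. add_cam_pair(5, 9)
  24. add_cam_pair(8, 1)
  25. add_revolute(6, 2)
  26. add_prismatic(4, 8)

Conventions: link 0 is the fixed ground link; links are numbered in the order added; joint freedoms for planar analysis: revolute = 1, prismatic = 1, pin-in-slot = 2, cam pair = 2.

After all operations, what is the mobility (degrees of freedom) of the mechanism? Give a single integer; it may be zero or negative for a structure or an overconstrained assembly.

(L,J1,J2)=(1,0,0); link0 fixed
link1: (2,0,0)
link2: (3,0,0)
P 1-0 [J1]: (3,1,0)
link3: (4,1,0)
PS 2-1 [J2]: (4,1,1)
link4: (5,1,1)
P 1-4 [J1]: (5,2,1)
link5: (6,2,1)
link6: (7,2,1)
P 3-1 [J1]: (7,3,1)
link7: (8,3,1)
P 2-5 [J1]: (8,4,1)
R 2-7 [J1]: (8,5,1)
P 1-7 [J1]: (8,6,1)
R 3-6 [J1]: (8,7,1)
link8: (9,7,1)
C 7-6 [J2]: (9,7,2)
C 4-7 [J2]: (9,7,3)
R 5-1 [J1]: (9,8,3)
link9: (10,8,3)
PS 3-5 [J2]: (10,8,4)
P 4-3 [J1]: (10,9,4)
C 5-9 [J2]: (10,9,5)
C 8-1 [J2]: (10,9,6)
R 6-2 [J1]: (10,10,6)
P 4-8 [J1]: (10,11,6)
Grübler: 3·9 − 2·11 − 6 = -1

M = -1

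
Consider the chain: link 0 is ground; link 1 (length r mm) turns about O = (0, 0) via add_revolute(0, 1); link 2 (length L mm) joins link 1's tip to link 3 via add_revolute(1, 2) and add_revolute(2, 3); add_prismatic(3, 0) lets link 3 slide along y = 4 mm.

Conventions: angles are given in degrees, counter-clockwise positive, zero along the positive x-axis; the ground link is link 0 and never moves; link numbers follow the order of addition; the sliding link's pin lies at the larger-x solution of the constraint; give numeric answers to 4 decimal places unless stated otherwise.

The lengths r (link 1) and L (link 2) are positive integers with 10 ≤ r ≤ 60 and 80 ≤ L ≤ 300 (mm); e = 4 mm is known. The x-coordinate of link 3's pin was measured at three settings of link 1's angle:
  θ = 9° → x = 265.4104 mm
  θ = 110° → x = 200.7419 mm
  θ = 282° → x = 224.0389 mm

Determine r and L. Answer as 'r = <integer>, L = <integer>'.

constraint per measurement: (x − r cos θ)² + (r sin θ − e)² = L²
subtracting the θ₁ and θ₂ equations cancels the r² and L² terms:
r = (x₁² − x₂²) / (2[(x₁cos θ₁ + e sin θ₁) − (x₂cos θ₂ + e sin θ₂)]) = 45.9999 → r = 46
L² = (x₁ − r cos θ₁)² + (r sin θ₁ − e)² = 48399.9789 → L = 220.0000 → L = 220
check at θ₃=282°: x = 224.0389 (printed 224.0389) ✓

r = 46, L = 220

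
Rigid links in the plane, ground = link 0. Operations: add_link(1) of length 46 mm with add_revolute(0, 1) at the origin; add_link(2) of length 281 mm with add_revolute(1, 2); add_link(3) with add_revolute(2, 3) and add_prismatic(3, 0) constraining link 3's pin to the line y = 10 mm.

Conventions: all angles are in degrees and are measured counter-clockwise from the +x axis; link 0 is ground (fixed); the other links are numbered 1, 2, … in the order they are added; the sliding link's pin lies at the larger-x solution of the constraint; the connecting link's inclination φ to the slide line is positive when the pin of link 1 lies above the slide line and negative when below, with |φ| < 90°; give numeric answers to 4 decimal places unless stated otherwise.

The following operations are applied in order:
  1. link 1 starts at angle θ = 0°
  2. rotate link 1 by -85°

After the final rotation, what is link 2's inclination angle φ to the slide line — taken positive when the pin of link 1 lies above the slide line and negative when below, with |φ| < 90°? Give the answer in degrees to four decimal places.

geometry: r = 46 mm, L = 281 mm, e = 10 mm; θ starts at 0°
rotate link 1 by -85°: θ ← 0° -85° = -85°
h = r sin θ − e = -45.824956 − 10 = -55.824956
sin φ = h / L = -55.824956 / 281 = -0.19866532
φ = arcsin(-0.19866532) = -11.458922°

-11.4589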